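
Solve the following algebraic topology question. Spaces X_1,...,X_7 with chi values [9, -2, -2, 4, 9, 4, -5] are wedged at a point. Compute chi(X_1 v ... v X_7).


chi(A v B) = chi(A) + chi(B) - 1 (one point identified).
For 7 spaces: chi = (sum chi_i) - (7 - 1).
sum = 17; chi = 17 - 6 = 11

11


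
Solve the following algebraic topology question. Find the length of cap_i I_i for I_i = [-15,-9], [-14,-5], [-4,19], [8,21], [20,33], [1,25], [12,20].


Intersection = [max(a_i), min(b_i)] = [20, -9].
Since 20 > -9, the intersection is empty.
Length = 0

0


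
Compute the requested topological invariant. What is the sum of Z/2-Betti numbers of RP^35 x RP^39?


dim H^*(RP^n; Z/2) = n+1 (one Z/2 in each degree 0..n).
Total Betti number is multiplicative.
Total = (35+1) * (39+1) = 36 * 40 = 1440

1440


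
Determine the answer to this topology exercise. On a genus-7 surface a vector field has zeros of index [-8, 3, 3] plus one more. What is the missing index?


Poincare-Hopf: sum of indices = chi(M).
chi(Sigma_7) = 2 - 2*7 = -12.
Sum of known indices = -2.
x = chi - (sum known) = -12 - (-2) = -10

-10


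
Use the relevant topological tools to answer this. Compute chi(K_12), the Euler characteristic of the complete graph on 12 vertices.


K_12: V = 12, E = C(12,2) = 66.
chi = V - E = 12 - 66 = -54

-54


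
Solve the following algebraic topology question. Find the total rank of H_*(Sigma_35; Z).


For Sigma_35: b_0 = 1, b_1 = 2g = 70, b_2 = 1.
Total = 1 + 70 + 1 = 72

72


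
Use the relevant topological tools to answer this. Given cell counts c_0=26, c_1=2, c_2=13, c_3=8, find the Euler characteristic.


chi = sum_k (-1)^k c_k.
= (-1)^0*26 + (-1)^1*2 + (-1)^2*13 + (-1)^3*8
= (26) + (-2) + (13) + (-8)
= 29

29


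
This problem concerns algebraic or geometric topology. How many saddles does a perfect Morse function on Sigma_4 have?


A perfect Morse function has m_k = b_k.
For Sigma_4: b_0=1, b_1=2g=8, b_2=1.
Saddles m_1 = 2g = 8

8


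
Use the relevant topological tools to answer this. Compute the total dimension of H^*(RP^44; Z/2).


H^k(RP^44; Z/2) = Z/2 for each 0 <= k <= 44.
Total dimension = 44 + 1 = 45

45


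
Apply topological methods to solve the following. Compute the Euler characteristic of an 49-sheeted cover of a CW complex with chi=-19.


For a finite covering: chi(E) = (number of sheets) * chi(B).
chi(E) = 49 * (-19) = -931

-931


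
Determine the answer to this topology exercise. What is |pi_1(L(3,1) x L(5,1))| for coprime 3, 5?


pi_1(X x Y) = pi_1(X) x pi_1(Y).
pi_1(L(3,1)) = Z/3, pi_1(L(5,1)) = Z/5.
|Z/3 x Z/5| = 3 * 5 = 15

15


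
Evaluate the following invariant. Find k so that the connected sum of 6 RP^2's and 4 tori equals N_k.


Since a >= 1, the sum is non-orientable; each T^2 can be replaced by RP^2 # RP^2 (since T^2#RP^2 = 3RP^2).
Total crosscaps k = 6 + 2*4 = 14.
Check via chi: chi = 6*1 + 4*0 - (6+4-1)*2 = -12 = 2 - k = -12. Consistent.

14


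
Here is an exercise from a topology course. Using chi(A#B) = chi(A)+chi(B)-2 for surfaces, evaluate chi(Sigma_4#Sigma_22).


chi(Sigma_4) = 2 - 2*4 = -6
chi(Sigma_22) = 2 - 2*22 = -42
For surfaces: chi(A#B) = chi(A) + chi(B) - 2.
chi = -6 + -42 - 2 = -50

-50


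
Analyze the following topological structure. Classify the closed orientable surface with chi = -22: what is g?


chi = 2 - 2g for closed orientable surfaces.
-22 = 2 - 2g
2g = 2 - (-22) = 24
g = 12

12


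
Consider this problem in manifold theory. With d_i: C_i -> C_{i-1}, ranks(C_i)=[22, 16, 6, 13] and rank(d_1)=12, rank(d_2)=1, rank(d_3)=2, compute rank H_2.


rank H_k = rank(ker d_k) - rank(im d_{k+1}).
rank(ker d_2) = rank(C_2) - rank(d_2) = 6 - 1 = 5.
rank(im d_{2+1}) = 2.
rank H_2 = 5 - 2 = 3

3


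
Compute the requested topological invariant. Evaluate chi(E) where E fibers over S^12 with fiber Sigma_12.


chi(S^12) = 2 (n even), chi(Sigma_12) = 2 - 2*12 = -22.
chi(E) = 2 * (-22) = -44

-44


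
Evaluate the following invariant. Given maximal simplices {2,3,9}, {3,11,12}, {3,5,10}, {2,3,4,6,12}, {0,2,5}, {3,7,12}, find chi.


Enumerate all faces; f-vector: f_0=11, f_1=22, f_2=15, f_3=5, f_4=1.
chi = sum (-1)^k f_k = 0

0


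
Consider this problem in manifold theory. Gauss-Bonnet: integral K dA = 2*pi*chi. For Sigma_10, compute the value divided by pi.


Gauss-Bonnet: integral K dA = 2*pi*chi(M).
chi(Sigma_10) = 2 - 2*10 = -18.
(integral K dA)/pi = 2*chi = 2*(-18) = -36

-36


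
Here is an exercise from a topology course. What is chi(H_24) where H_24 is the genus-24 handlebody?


A genus-g handlebody deformation retracts to a wedge of g circles.
chi(vee_g S^1) = 1 - g.
chi(H_24) = 1 - 24 = -23

-23


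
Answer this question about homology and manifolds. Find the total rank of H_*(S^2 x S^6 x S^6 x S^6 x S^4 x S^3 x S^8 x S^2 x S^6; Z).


Total Betti number is multiplicative under products.
Each S^d (d>=1) has total Betti number 2.
There are 9 sphere factors.
Total = 2^9 = 512

512


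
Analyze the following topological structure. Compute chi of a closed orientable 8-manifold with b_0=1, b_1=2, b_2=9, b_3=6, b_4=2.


By Poincare duality b_k = b_{8-k}, so full Betti numbers: b_0=1, b_1=2, b_2=9, b_3=6, b_4=2, b_5=6, b_6=9, b_7=2, b_8=1.
chi = sum (-1)^k b_k = 6

6


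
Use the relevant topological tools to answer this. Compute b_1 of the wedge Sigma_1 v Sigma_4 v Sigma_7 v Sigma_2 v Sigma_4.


For a wedge X v Y: reduced H_k(X v Y) = H_k(X) + H_k(Y).
Each Sigma_g contributes b_1 = 2g.
b_1 = 2 + 8 + 14 + 4 + 8 = 36

36


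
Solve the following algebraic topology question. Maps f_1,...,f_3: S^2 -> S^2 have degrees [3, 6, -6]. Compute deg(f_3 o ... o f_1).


Degree is multiplicative: deg(composition) = product of degrees.
= (3) * (6) * (-6) = -108

-108


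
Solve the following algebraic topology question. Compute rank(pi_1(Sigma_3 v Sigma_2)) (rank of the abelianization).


For a wedge: H_1(A v B) = H_1(A) + H_1(B).
b_1(Sigma_3) = 6, b_1(Sigma_2) = 4.
b_1 = 6 + 4 = 10

10


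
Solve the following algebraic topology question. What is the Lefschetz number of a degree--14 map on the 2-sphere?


On S^2: L(f) = tr(f_0*) + (-1)^2 tr(f_2*) = 1 + (-1)^2 * deg(f).
L(f) = 1 + (-1)^2 * -14 = 1 + -14 = -13

-13


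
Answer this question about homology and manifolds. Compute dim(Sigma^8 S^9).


Each suspension raises dimension by 1: Sigma S^n = S^{n+1}.
Sigma^8 S^9 = S^{9+8} = S^17

17


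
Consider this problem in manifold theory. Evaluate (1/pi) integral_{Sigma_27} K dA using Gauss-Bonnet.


Gauss-Bonnet: integral K dA = 2*pi*chi(M).
chi(Sigma_27) = 2 - 2*27 = -52.
(integral K dA)/pi = 2*chi = 2*(-52) = -104

-104


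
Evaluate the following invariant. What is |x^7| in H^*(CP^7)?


|x| = 2 in H^*(CP^n).
|x^7| = 7 * |x| = 7 * 2 = 14

14


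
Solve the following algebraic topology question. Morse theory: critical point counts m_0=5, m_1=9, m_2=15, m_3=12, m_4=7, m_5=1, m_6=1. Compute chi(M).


Morse theory: chi(M) = sum_k (-1)^k m_k where m_k = #(index-k critical points).
= (5) + (-9) + (15) + (-12) + (7) + (-1) + (1) = 6

6


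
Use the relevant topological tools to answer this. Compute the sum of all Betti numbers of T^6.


b_k(T^6) = C(6,k), so the sum over k is sum_k C(6,k) = 2^6.
Total = 2^6 = 64

64


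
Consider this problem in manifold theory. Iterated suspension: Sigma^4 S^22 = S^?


Each suspension raises dimension by 1: Sigma S^n = S^{n+1}.
Sigma^4 S^22 = S^{22+4} = S^26

26


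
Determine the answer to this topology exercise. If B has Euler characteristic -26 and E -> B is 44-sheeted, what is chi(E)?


For a finite covering: chi(E) = (number of sheets) * chi(B).
chi(E) = 44 * (-26) = -1144

-1144


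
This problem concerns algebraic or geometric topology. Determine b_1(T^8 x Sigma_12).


pi_1(A x B) = pi_1(A) x pi_1(B); rank of abelianization = b_1.
b_1(T^8) = 8, b_1(Sigma_12) = 2*12 = 24.
b_1(product) = 8 + 24 = 32

32


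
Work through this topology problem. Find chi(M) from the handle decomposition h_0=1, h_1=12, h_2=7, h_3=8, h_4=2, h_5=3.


Handles of index k contribute (-1)^k to chi (same as CW cells).
chi = (1) + (-12) + (7) + (-8) + (2) + (-3) = -13

-13


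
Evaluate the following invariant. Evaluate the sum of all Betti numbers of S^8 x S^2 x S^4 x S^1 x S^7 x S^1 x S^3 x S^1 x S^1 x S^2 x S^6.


Total Betti number is multiplicative under products.
Each S^d (d>=1) has total Betti number 2.
There are 11 sphere factors.
Total = 2^11 = 2048

2048


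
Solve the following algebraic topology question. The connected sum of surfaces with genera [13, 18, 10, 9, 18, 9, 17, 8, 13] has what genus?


Genus is additive under connected sum of orientable surfaces.
g = 13 + 18 + 10 + 9 + 18 + 9 + 17 + 8 + 13 = 115

115


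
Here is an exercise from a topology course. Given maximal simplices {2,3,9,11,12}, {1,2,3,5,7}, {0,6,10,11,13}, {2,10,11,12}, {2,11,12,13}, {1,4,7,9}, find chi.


Enumerate all faces; f-vector: f_0=13, f_1=38, f_2=40, f_3=18, f_4=3.
chi = sum (-1)^k f_k = 0

0


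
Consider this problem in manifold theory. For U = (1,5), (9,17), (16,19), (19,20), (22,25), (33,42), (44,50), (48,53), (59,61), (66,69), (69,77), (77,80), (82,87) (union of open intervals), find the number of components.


Sort and merge overlapping open intervals.
Merged: (1,5), (9,19), (19,20), (22,25), (33,42), (44,53), (59,61), (66,69), (69,77), (77,80), (82,87).
Number of components = 11

11


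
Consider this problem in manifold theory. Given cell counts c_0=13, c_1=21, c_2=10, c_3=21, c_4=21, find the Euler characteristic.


chi = sum_k (-1)^k c_k.
= (-1)^0*13 + (-1)^1*21 + (-1)^2*10 + (-1)^3*21 + (-1)^4*21
= (13) + (-21) + (10) + (-21) + (21)
= 2

2


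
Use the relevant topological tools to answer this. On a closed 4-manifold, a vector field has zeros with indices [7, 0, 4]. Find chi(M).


Poincare-Hopf: chi(M) = sum of indices of zeros.
chi = (7) + (0) + (4) = 11

11


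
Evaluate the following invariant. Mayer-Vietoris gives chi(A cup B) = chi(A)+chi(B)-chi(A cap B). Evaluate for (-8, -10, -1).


chi(A cup B) = chi(A) + chi(B) - chi(A cap B)
= -8 + (-10) - (-1)
= -17

-17


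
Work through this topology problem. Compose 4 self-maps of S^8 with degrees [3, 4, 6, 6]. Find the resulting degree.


Degree is multiplicative: deg(composition) = product of degrees.
= (3) * (4) * (6) * (6) = 432

432


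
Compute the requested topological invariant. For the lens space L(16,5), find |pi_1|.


pi_1(L(p,q)) = Z/pZ for any q coprime to p.
|pi_1(L(16,5))| = 16

16


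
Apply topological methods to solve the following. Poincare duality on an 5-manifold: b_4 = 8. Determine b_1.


Poincare duality for closed orientable n-manifolds: b_k = b_{n-k}.
Here n = 5, so b_1 = b_4 = 8

8


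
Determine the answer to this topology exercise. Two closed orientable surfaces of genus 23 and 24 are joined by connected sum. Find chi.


chi(Sigma_23) = 2 - 2*23 = -44
chi(Sigma_24) = 2 - 2*24 = -46
For surfaces: chi(A#B) = chi(A) + chi(B) - 2.
chi = -44 + -46 - 2 = -92

-92


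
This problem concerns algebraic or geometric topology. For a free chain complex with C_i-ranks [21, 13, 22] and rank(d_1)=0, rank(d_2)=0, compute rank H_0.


rank H_k = rank(ker d_k) - rank(im d_{k+1}).
rank(ker d_0) = rank(C_0) - rank(d_0) = 21 - 0 = 21.
rank(im d_{0+1}) = 0.
rank H_0 = 21 - 0 = 21

21


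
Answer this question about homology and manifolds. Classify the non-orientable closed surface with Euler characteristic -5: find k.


chi = 2 - k for closed non-orientable surfaces with k crosscaps.
-5 = 2 - k
k = 2 - (-5) = 7

7


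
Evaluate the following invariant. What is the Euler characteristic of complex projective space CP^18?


CP^18 has one cell in each even dimension 0, 2, ..., 2*18 (18+1 cells total).
All cells are even-dimensional, so chi = number of cells.
chi = 18 + 1 = 19

19


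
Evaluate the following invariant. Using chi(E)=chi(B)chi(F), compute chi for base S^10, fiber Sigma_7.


chi(S^10) = 2 (n even), chi(Sigma_7) = 2 - 2*7 = -12.
chi(E) = 2 * (-12) = -24

-24


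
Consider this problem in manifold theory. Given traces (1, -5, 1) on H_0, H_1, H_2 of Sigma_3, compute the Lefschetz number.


L(f) = tr(f_0*) - tr(f_1*) + tr(f_2*).
= 1 - (-5) + (1)
= 7

7


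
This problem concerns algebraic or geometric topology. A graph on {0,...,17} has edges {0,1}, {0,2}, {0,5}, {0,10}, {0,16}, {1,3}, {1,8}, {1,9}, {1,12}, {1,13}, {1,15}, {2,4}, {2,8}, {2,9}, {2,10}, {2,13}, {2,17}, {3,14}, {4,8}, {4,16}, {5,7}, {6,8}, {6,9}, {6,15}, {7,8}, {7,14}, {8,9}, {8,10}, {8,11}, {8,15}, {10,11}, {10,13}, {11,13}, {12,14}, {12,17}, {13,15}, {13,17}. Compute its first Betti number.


b_1 = E - V + (number of components).
E = 37, V = 18, components = 1.
b_1 = 37 - 18 + 1 = 20

20


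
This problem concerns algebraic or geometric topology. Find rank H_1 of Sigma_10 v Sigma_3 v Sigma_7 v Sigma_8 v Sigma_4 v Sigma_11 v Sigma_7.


For a wedge X v Y: reduced H_k(X v Y) = H_k(X) + H_k(Y).
Each Sigma_g contributes b_1 = 2g.
b_1 = 20 + 6 + 14 + 16 + 8 + 22 + 14 = 100

100


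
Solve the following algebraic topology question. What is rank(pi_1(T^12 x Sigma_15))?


pi_1(A x B) = pi_1(A) x pi_1(B); rank of abelianization = b_1.
b_1(T^12) = 12, b_1(Sigma_15) = 2*15 = 30.
b_1(product) = 12 + 30 = 42

42


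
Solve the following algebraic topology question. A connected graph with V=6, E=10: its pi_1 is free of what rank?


For a connected graph: rank(pi_1) = b_1 = E - V + 1 = 1 - chi.
chi = V - E = 6 - 10 = -4.
rank = 1 - (-4) = 10 - 6 + 1 = 5

5


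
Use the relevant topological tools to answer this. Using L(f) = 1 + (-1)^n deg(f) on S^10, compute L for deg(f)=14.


On S^10: L(f) = tr(f_0*) + (-1)^10 tr(f_10*) = 1 + (-1)^10 * deg(f).
L(f) = 1 + (-1)^10 * 14 = 1 + 14 = 15

15


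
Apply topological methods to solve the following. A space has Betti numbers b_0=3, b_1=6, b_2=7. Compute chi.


chi = sum_k (-1)^k b_k.
= (3) + (-6) + (7)
= 4

4


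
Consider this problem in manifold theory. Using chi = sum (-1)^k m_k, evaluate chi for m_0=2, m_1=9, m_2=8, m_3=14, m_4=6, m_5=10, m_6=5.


Morse theory: chi(M) = sum_k (-1)^k m_k where m_k = #(index-k critical points).
= (2) + (-9) + (8) + (-14) + (6) + (-10) + (5) = -12

-12


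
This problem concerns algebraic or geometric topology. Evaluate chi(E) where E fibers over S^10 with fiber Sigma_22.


chi(S^10) = 2 (n even), chi(Sigma_22) = 2 - 2*22 = -42.
chi(E) = 2 * (-42) = -84

-84


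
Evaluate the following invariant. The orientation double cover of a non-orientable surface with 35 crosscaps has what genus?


chi(N_35) = 2 - 35 = -33.
Double cover: chi(Sigma_g) = 2 * chi(N_35) = 2*(-33) = -66.
2 - 2g = -66, so g = (2 - (-66))/2 = 68/2 = 34

34


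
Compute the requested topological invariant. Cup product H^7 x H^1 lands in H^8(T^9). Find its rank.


Cup product: H^p x H^q -> H^{p+q}; here p+q = 7+1 = 8.
rank H^k(T^n) = C(n,k).
C(9,8) = 9

9


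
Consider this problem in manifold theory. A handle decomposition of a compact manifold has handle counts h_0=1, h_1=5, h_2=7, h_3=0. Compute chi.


Handles of index k contribute (-1)^k to chi (same as CW cells).
chi = (1) + (-5) + (7) + (0) = 3

3


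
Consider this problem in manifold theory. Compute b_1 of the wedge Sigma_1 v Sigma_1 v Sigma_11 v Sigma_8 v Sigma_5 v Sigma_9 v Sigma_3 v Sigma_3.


For a wedge X v Y: reduced H_k(X v Y) = H_k(X) + H_k(Y).
Each Sigma_g contributes b_1 = 2g.
b_1 = 2 + 2 + 22 + 16 + 10 + 18 + 6 + 6 = 82

82


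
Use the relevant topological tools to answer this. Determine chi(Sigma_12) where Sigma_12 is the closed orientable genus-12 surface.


For a closed orientable surface of genus g: chi = 2 - 2g.
Here g = 12.
chi = 2 - 2*12 = 2 - 24 = -22

-22


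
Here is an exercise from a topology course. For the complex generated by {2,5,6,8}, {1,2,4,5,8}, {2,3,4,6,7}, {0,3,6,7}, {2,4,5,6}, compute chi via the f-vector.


Enumerate all faces; f-vector: f_0=9, f_1=24, f_2=27, f_3=13, f_4=2.
chi = sum (-1)^k f_k = 1

1


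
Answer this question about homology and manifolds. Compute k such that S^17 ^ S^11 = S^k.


S^m ^ S^n = S^{m+n}.
k = 17 + 11 = 28

28


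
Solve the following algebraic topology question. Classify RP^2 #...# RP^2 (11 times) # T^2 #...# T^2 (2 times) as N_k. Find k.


Since a >= 1, the sum is non-orientable; each T^2 can be replaced by RP^2 # RP^2 (since T^2#RP^2 = 3RP^2).
Total crosscaps k = 11 + 2*2 = 15.
Check via chi: chi = 11*1 + 2*0 - (11+2-1)*2 = -13 = 2 - k = -13. Consistent.

15


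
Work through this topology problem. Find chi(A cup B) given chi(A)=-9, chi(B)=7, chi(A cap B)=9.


chi(A cup B) = chi(A) + chi(B) - chi(A cap B)
= -9 + (7) - (9)
= -11

-11


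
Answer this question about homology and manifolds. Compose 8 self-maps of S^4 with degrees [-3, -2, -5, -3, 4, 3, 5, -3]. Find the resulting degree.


Degree is multiplicative: deg(composition) = product of degrees.
= (-3) * (-2) * (-5) * (-3) * (4) * (3) * (5) * (-3) = -16200

-16200


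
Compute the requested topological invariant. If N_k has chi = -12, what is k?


chi = 2 - k for closed non-orientable surfaces with k crosscaps.
-12 = 2 - k
k = 2 - (-12) = 14

14


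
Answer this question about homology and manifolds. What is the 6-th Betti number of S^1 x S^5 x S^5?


Each S^d has Poincare polynomial 1 + t^d.
The product S^1 x S^5 x S^5 has Poincare polynomial prod(1+t^d_i).
Expanding: b_0=1, b_1=1, b_5=2, b_6=2, b_10=1, b_11=1.
b_6 = 2

2


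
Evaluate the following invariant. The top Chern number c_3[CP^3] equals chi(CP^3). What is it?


For any closed oriented manifold, <e(TM),[M]> = chi(M).
chi(CP^3) = 3+1 = 4

4


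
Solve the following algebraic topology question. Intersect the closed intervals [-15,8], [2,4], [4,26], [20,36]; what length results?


Intersection = [max(a_i), min(b_i)] = [20, 4].
Since 20 > 4, the intersection is empty.
Length = 0

0


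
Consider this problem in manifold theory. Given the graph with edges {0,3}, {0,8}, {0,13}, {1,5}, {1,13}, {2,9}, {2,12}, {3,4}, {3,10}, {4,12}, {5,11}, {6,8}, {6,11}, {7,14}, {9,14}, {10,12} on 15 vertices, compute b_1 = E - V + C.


b_1 = E - V + (number of components).
E = 16, V = 15, components = 1.
b_1 = 16 - 15 + 1 = 2

2


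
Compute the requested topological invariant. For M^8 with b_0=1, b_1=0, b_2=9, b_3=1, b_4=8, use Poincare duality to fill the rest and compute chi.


By Poincare duality b_k = b_{8-k}, so full Betti numbers: b_0=1, b_1=0, b_2=9, b_3=1, b_4=8, b_5=1, b_6=9, b_7=0, b_8=1.
chi = sum (-1)^k b_k = 26

26


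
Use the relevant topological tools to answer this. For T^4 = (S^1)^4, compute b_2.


By the Kunneth formula, b_k(T^n) = C(n,k).
b_2(T^4) = C(4,2).
C(4,2) = 4!/(2!*2!) = 6

6


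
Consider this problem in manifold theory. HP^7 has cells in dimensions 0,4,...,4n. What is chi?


HP^7 has one cell in each dimension 0, 4, ..., 4*7 (7+1 cells, all even-dim).
chi = 7 + 1 = 8

8


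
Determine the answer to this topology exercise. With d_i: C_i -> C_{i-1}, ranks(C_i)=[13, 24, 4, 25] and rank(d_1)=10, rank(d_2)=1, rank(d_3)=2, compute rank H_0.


rank H_k = rank(ker d_k) - rank(im d_{k+1}).
rank(ker d_0) = rank(C_0) - rank(d_0) = 13 - 0 = 13.
rank(im d_{0+1}) = 10.
rank H_0 = 13 - 10 = 3

3


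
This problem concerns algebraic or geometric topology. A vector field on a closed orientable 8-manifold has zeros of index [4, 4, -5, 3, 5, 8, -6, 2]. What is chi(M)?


Poincare-Hopf: chi(M) = sum of indices of zeros.
chi = (4) + (4) + (-5) + (3) + (5) + (8) + (-6) + (2) = 15

15


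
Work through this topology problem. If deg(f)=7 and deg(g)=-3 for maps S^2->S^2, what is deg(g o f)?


Degree is multiplicative under composition: deg(g o f) = deg(g) * deg(f).
= -3 * 7 = -21

-21


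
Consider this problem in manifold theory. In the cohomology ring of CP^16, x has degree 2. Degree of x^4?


|x| = 2 in H^*(CP^n).
|x^4| = 4 * |x| = 4 * 2 = 8

8


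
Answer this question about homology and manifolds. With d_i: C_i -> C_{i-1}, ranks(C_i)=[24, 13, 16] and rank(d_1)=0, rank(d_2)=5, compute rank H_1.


rank H_k = rank(ker d_k) - rank(im d_{k+1}).
rank(ker d_1) = rank(C_1) - rank(d_1) = 13 - 0 = 13.
rank(im d_{1+1}) = 5.
rank H_1 = 13 - 5 = 8

8


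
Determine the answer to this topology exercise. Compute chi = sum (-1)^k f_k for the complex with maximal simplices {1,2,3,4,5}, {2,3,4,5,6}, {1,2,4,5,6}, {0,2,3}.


Enumerate all faces; f-vector: f_0=7, f_1=17, f_2=20, f_3=12, f_4=3.
chi = sum (-1)^k f_k = 1

1


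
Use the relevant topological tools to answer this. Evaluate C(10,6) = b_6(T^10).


By the Kunneth formula, b_k(T^n) = C(n,k).
b_6(T^10) = C(10,6).
C(10,6) = 10!/(6!*4!) = 210

210


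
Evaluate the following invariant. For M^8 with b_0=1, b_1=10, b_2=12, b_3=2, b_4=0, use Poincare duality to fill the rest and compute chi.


By Poincare duality b_k = b_{8-k}, so full Betti numbers: b_0=1, b_1=10, b_2=12, b_3=2, b_4=0, b_5=2, b_6=12, b_7=10, b_8=1.
chi = sum (-1)^k b_k = 2

2


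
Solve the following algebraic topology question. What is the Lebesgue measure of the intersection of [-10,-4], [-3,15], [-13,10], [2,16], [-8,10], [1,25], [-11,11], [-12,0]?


Intersection = [max(a_i), min(b_i)] = [2, -4].
Since 2 > -4, the intersection is empty.
Length = 0

0


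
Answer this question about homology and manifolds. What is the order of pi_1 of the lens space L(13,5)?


pi_1(L(p,q)) = Z/pZ for any q coprime to p.
|pi_1(L(13,5))| = 13

13


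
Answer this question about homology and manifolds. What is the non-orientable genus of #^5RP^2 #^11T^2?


Since a >= 1, the sum is non-orientable; each T^2 can be replaced by RP^2 # RP^2 (since T^2#RP^2 = 3RP^2).
Total crosscaps k = 5 + 2*11 = 27.
Check via chi: chi = 5*1 + 11*0 - (5+11-1)*2 = -25 = 2 - k = -25. Consistent.

27


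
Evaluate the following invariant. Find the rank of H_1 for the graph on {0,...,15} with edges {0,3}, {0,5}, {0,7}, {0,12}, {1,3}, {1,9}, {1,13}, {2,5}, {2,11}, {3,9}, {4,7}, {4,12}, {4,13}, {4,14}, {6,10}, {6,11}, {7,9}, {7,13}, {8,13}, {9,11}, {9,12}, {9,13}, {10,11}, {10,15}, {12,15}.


b_1 = E - V + (number of components).
E = 25, V = 16, components = 1.
b_1 = 25 - 16 + 1 = 10

10


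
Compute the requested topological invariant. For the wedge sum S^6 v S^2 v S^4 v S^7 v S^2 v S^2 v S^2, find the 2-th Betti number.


For a wedge of spheres, H_k (k>0) is free on one generator per sphere of dimension k.
Spheres of dimension 2: count = 4.
b_2 = 4

4


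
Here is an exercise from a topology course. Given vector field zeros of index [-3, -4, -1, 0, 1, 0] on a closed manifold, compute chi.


Poincare-Hopf: chi(M) = sum of indices of zeros.
chi = (-3) + (-4) + (-1) + (0) + (1) + (0) = -7

-7


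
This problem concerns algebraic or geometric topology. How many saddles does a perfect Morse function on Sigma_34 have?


A perfect Morse function has m_k = b_k.
For Sigma_34: b_0=1, b_1=2g=68, b_2=1.
Saddles m_1 = 2g = 68

68


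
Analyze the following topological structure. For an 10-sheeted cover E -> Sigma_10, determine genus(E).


For an n-sheeted cover: chi(E) = n * chi(B).
chi(Sigma_10) = 2 - 2*10 = -18.
chi(E) = 10 * (-18) = -180.
genus(E) = (2 - chi(E))/2 = (2 - (-180))/2 = 182/2 = 91

91


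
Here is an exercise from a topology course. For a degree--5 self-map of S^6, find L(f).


On S^6: L(f) = tr(f_0*) + (-1)^6 tr(f_6*) = 1 + (-1)^6 * deg(f).
L(f) = 1 + (-1)^6 * -5 = 1 + -5 = -4

-4


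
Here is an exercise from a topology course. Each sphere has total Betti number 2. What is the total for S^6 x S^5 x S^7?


Total Betti number is multiplicative under products.
Each S^d (d>=1) has total Betti number 2.
There are 3 sphere factors.
Total = 2^3 = 8

8


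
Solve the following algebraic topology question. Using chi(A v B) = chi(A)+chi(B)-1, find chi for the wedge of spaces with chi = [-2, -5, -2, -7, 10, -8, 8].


chi(A v B) = chi(A) + chi(B) - 1 (one point identified).
For 7 spaces: chi = (sum chi_i) - (7 - 1).
sum = -6; chi = -6 - 6 = -12

-12


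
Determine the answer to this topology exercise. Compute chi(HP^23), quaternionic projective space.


HP^23 has one cell in each dimension 0, 4, ..., 4*23 (23+1 cells, all even-dim).
chi = 23 + 1 = 24

24


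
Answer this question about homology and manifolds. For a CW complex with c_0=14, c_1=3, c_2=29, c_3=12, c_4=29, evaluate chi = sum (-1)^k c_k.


chi = sum_k (-1)^k c_k.
= (-1)^0*14 + (-1)^1*3 + (-1)^2*29 + (-1)^3*12 + (-1)^4*29
= (14) + (-3) + (29) + (-12) + (29)
= 57

57


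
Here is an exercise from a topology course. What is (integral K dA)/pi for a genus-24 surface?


Gauss-Bonnet: integral K dA = 2*pi*chi(M).
chi(Sigma_24) = 2 - 2*24 = -46.
(integral K dA)/pi = 2*chi = 2*(-46) = -92

-92


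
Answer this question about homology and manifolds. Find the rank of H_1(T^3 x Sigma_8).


pi_1(A x B) = pi_1(A) x pi_1(B); rank of abelianization = b_1.
b_1(T^3) = 3, b_1(Sigma_8) = 2*8 = 16.
b_1(product) = 3 + 16 = 19

19


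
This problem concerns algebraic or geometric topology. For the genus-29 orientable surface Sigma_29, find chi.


For a closed orientable surface of genus g: chi = 2 - 2g.
Here g = 29.
chi = 2 - 2*29 = 2 - 58 = -56

-56


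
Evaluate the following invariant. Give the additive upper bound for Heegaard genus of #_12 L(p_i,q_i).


Heegaard genus satisfies g(A#B) <= g(A) + g(B).
Each lens space has g = 1.
Upper bound: 12 * 1 = 12

12


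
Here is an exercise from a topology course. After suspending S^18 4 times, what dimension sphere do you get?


Each suspension raises dimension by 1: Sigma S^n = S^{n+1}.
Sigma^4 S^18 = S^{18+4} = S^22

22


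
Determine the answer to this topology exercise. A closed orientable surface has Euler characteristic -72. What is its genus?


chi = 2 - 2g for closed orientable surfaces.
-72 = 2 - 2g
2g = 2 - (-72) = 74
g = 37

37


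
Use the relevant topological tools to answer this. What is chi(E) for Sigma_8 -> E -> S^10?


chi(S^10) = 2 (n even), chi(Sigma_8) = 2 - 2*8 = -14.
chi(E) = 2 * (-14) = -28

-28


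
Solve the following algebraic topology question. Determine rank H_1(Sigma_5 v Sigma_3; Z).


For a wedge: H_1(A v B) = H_1(A) + H_1(B).
b_1(Sigma_5) = 10, b_1(Sigma_3) = 6.
b_1 = 10 + 6 = 16

16


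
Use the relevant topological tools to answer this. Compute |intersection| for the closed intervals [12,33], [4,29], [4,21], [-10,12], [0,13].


Intersection = [max(a_i), min(b_i)] = [12, 12].
Length = 12 - 12 = 0

0


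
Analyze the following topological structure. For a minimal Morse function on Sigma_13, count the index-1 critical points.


A perfect Morse function has m_k = b_k.
For Sigma_13: b_0=1, b_1=2g=26, b_2=1.
Saddles m_1 = 2g = 26

26


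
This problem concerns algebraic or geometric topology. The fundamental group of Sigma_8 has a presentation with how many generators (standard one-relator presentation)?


Standard presentation: pi_1(Sigma_g) = <a_1,b_1,...,a_g,b_g | [a_1,b_1]...[a_g,b_g] = 1>.
Number of generators = 2g = 2*8 = 16

16


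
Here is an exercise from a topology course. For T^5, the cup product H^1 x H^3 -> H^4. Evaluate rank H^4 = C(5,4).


Cup product: H^p x H^q -> H^{p+q}; here p+q = 1+3 = 4.
rank H^k(T^n) = C(n,k).
C(5,4) = 5

5


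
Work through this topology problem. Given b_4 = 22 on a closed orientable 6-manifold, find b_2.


Poincare duality for closed orientable n-manifolds: b_k = b_{n-k}.
Here n = 6, so b_2 = b_4 = 22

22


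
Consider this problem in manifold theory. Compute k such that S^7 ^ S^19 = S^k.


S^m ^ S^n = S^{m+n}.
k = 7 + 19 = 26

26


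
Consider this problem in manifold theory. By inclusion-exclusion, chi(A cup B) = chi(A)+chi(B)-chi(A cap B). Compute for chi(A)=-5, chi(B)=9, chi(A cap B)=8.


chi(A cup B) = chi(A) + chi(B) - chi(A cap B)
= -5 + (9) - (8)
= -4

-4


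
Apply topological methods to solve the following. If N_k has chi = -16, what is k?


chi = 2 - k for closed non-orientable surfaces with k crosscaps.
-16 = 2 - k
k = 2 - (-16) = 18

18


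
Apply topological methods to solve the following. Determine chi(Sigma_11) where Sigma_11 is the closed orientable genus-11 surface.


For a closed orientable surface of genus g: chi = 2 - 2g.
Here g = 11.
chi = 2 - 2*11 = 2 - 22 = -20

-20


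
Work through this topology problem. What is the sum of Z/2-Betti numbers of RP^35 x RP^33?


dim H^*(RP^n; Z/2) = n+1 (one Z/2 in each degree 0..n).
Total Betti number is multiplicative.
Total = (35+1) * (33+1) = 36 * 34 = 1224

1224


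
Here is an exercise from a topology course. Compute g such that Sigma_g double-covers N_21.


chi(N_21) = 2 - 21 = -19.
Double cover: chi(Sigma_g) = 2 * chi(N_21) = 2*(-19) = -38.
2 - 2g = -38, so g = (2 - (-38))/2 = 40/2 = 20

20


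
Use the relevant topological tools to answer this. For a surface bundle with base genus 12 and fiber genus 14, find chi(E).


For a fiber bundle F -> E -> B (with CW structure): chi(E) = chi(B) * chi(F).
chi(Sigma_12) = -22, chi(Sigma_14) = -26.
chi(E) = (-22) * (-26) = 572

572


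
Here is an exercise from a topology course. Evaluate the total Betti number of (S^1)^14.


b_k(T^14) = C(14,k), so the sum over k is sum_k C(14,k) = 2^14.
Total = 2^14 = 16384

16384


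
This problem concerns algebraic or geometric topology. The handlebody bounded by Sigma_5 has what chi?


A genus-g handlebody deformation retracts to a wedge of g circles.
chi(vee_g S^1) = 1 - g.
chi(H_5) = 1 - 5 = -4

-4


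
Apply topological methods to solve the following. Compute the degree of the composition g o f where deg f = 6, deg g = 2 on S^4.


Degree is multiplicative under composition: deg(g o f) = deg(g) * deg(f).
= 2 * 6 = 12

12


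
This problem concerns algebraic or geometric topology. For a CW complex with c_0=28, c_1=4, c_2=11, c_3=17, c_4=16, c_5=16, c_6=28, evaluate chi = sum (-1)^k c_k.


chi = sum_k (-1)^k c_k.
= (-1)^0*28 + (-1)^1*4 + (-1)^2*11 + (-1)^3*17 + (-1)^4*16 + (-1)^5*16 + (-1)^6*28
= (28) + (-4) + (11) + (-17) + (16) + (-16) + (28)
= 46

46


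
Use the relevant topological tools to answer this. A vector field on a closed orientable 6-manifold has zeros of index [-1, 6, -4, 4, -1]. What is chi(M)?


Poincare-Hopf: chi(M) = sum of indices of zeros.
chi = (-1) + (6) + (-4) + (4) + (-1) = 4

4


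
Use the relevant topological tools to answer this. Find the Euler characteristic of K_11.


K_11: V = 11, E = C(11,2) = 55.
chi = V - E = 11 - 55 = -44

-44


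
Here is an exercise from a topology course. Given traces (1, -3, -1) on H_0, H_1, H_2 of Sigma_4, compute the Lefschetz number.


L(f) = tr(f_0*) - tr(f_1*) + tr(f_2*).
= 1 - (-3) + (-1)
= 3

3


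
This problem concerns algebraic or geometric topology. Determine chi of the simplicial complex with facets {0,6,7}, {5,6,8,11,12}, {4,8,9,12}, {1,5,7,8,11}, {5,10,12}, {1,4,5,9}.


Enumerate all faces; f-vector: f_0=11, f_1=31, f_2=29, f_3=12, f_4=2.
chi = sum (-1)^k f_k = -1

-1


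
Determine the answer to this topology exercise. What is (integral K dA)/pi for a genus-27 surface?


Gauss-Bonnet: integral K dA = 2*pi*chi(M).
chi(Sigma_27) = 2 - 2*27 = -52.
(integral K dA)/pi = 2*chi = 2*(-52) = -104

-104


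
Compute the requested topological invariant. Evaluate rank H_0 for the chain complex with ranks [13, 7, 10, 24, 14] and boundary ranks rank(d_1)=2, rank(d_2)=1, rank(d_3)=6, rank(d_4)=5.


rank H_k = rank(ker d_k) - rank(im d_{k+1}).
rank(ker d_0) = rank(C_0) - rank(d_0) = 13 - 0 = 13.
rank(im d_{0+1}) = 2.
rank H_0 = 13 - 2 = 11

11


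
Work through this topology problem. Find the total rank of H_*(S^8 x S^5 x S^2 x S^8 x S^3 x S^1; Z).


Total Betti number is multiplicative under products.
Each S^d (d>=1) has total Betti number 2.
There are 6 sphere factors.
Total = 2^6 = 64

64


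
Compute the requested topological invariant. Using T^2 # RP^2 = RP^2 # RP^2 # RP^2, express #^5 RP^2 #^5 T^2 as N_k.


Since a >= 1, the sum is non-orientable; each T^2 can be replaced by RP^2 # RP^2 (since T^2#RP^2 = 3RP^2).
Total crosscaps k = 5 + 2*5 = 15.
Check via chi: chi = 5*1 + 5*0 - (5+5-1)*2 = -13 = 2 - k = -13. Consistent.

15


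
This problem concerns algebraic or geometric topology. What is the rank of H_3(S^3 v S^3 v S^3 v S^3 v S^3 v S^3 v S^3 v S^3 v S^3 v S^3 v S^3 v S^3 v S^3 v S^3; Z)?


For a wedge of spheres, H_k (k>0) is free on one generator per sphere of dimension k.
Spheres of dimension 3: count = 14.
b_3 = 14

14


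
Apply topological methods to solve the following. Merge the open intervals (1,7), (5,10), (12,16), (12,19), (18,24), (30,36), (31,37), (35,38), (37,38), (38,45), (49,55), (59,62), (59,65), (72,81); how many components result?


Sort and merge overlapping open intervals.
Merged: (1,10), (12,24), (30,38), (38,45), (49,55), (59,65), (72,81).
Number of components = 7

7


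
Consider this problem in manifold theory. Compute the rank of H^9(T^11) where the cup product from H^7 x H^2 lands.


Cup product: H^p x H^q -> H^{p+q}; here p+q = 7+2 = 9.
rank H^k(T^n) = C(n,k).
C(11,9) = 55

55


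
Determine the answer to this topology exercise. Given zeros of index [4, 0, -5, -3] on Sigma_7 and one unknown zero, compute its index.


Poincare-Hopf: sum of indices = chi(M).
chi(Sigma_7) = 2 - 2*7 = -12.
Sum of known indices = -4.
x = chi - (sum known) = -12 - (-4) = -8

-8


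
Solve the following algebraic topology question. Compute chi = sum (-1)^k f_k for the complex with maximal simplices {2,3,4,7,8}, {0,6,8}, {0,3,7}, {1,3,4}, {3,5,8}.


Enumerate all faces; f-vector: f_0=9, f_1=19, f_2=14, f_3=5, f_4=1.
chi = sum (-1)^k f_k = 0

0


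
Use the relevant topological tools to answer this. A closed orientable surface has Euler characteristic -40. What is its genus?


chi = 2 - 2g for closed orientable surfaces.
-40 = 2 - 2g
2g = 2 - (-40) = 42
g = 21

21


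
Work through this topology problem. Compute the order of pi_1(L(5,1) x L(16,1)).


pi_1(X x Y) = pi_1(X) x pi_1(Y).
pi_1(L(5,1)) = Z/5, pi_1(L(16,1)) = Z/16.
|Z/5 x Z/16| = 5 * 16 = 80

80


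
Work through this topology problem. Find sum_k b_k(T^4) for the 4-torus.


b_k(T^4) = C(4,k), so the sum over k is sum_k C(4,k) = 2^4.
Total = 2^4 = 16

16


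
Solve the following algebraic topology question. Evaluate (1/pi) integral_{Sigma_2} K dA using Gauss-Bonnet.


Gauss-Bonnet: integral K dA = 2*pi*chi(M).
chi(Sigma_2) = 2 - 2*2 = -2.
(integral K dA)/pi = 2*chi = 2*(-2) = -4

-4


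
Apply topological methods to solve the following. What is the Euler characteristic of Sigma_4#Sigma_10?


chi(Sigma_4) = 2 - 2*4 = -6
chi(Sigma_10) = 2 - 2*10 = -18
For surfaces: chi(A#B) = chi(A) + chi(B) - 2.
chi = -6 + -18 - 2 = -26

-26


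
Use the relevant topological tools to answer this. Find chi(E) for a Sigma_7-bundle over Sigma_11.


For a fiber bundle F -> E -> B (with CW structure): chi(E) = chi(B) * chi(F).
chi(Sigma_11) = -20, chi(Sigma_7) = -12.
chi(E) = (-20) * (-12) = 240

240


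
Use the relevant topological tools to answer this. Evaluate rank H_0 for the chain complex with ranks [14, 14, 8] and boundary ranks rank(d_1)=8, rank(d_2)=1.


rank H_k = rank(ker d_k) - rank(im d_{k+1}).
rank(ker d_0) = rank(C_0) - rank(d_0) = 14 - 0 = 14.
rank(im d_{0+1}) = 8.
rank H_0 = 14 - 8 = 6

6


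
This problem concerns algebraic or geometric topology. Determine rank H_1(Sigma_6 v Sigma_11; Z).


For a wedge: H_1(A v B) = H_1(A) + H_1(B).
b_1(Sigma_6) = 12, b_1(Sigma_11) = 22.
b_1 = 12 + 22 = 34

34


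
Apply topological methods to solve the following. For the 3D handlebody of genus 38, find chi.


A genus-g handlebody deformation retracts to a wedge of g circles.
chi(vee_g S^1) = 1 - g.
chi(H_38) = 1 - 38 = -37

-37


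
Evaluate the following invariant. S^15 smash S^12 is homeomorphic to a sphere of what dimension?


S^m ^ S^n = S^{m+n}.
k = 15 + 12 = 27

27


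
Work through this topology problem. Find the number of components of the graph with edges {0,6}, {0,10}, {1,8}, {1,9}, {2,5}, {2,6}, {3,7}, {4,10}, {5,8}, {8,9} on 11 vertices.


Run DFS/union-find over 11 vertices.
V = 11, E = 10.
Number of components = 2

2


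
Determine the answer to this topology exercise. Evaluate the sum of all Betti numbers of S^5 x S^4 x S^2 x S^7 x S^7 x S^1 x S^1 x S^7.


Total Betti number is multiplicative under products.
Each S^d (d>=1) has total Betti number 2.
There are 8 sphere factors.
Total = 2^8 = 256

256


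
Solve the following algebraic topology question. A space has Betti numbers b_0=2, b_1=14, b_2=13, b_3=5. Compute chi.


chi = sum_k (-1)^k b_k.
= (2) + (-14) + (13) + (-5)
= -4

-4


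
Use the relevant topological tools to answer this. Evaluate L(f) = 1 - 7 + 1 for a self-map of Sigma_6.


L(f) = tr(f_0*) - tr(f_1*) + tr(f_2*).
= 1 - (7) + (1)
= -5

-5


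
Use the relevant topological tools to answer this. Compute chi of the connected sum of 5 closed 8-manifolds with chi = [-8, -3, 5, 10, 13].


For n-manifolds: chi(A#B) = chi(A) + chi(B) - chi(S^8).
chi(S^8) = 1 + (-1)^8 = 2.
chi(#) = (sum chi_i) - (5-1)*chi(S^8) = 17 - 4*2 = 9

9


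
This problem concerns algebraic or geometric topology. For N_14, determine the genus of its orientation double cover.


chi(N_14) = 2 - 14 = -12.
Double cover: chi(Sigma_g) = 2 * chi(N_14) = 2*(-12) = -24.
2 - 2g = -24, so g = (2 - (-24))/2 = 26/2 = 13

13


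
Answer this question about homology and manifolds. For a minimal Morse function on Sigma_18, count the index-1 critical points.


A perfect Morse function has m_k = b_k.
For Sigma_18: b_0=1, b_1=2g=36, b_2=1.
Saddles m_1 = 2g = 36

36


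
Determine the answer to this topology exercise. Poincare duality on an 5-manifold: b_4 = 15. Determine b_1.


Poincare duality for closed orientable n-manifolds: b_k = b_{n-k}.
Here n = 5, so b_1 = b_4 = 15

15


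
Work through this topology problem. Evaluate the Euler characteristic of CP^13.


CP^13 has one cell in each even dimension 0, 2, ..., 2*13 (13+1 cells total).
All cells are even-dimensional, so chi = number of cells.
chi = 13 + 1 = 14

14


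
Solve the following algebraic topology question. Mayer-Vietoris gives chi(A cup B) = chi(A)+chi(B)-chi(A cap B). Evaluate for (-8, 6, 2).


chi(A cup B) = chi(A) + chi(B) - chi(A cap B)
= -8 + (6) - (2)
= -4

-4


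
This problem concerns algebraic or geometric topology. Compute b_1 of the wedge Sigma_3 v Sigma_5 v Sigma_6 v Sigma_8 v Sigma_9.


For a wedge X v Y: reduced H_k(X v Y) = H_k(X) + H_k(Y).
Each Sigma_g contributes b_1 = 2g.
b_1 = 6 + 10 + 12 + 16 + 18 = 62

62


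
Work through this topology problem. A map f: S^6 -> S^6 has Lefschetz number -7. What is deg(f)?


L(f) = 1 + (-1)^6 deg(f) on S^6.
-7 = 1 + (-1)^6 * deg(f)
(-1)^6 * deg(f) = -8
deg(f) = -8

-8


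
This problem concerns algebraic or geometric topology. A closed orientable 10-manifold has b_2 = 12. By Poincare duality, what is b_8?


Poincare duality for closed orientable n-manifolds: b_k = b_{n-k}.
Here n = 10, so b_8 = b_2 = 12

12


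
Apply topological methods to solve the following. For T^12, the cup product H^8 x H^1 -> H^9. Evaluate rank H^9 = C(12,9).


Cup product: H^p x H^q -> H^{p+q}; here p+q = 8+1 = 9.
rank H^k(T^n) = C(n,k).
C(12,9) = 220

220


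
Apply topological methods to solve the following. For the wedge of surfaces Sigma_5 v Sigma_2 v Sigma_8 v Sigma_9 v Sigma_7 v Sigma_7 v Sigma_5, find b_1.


For a wedge X v Y: reduced H_k(X v Y) = H_k(X) + H_k(Y).
Each Sigma_g contributes b_1 = 2g.
b_1 = 10 + 4 + 16 + 18 + 14 + 14 + 10 = 86

86
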